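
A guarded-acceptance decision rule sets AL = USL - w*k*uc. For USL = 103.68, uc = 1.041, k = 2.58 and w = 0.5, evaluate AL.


U = k * uc = 2.58 * 1.041 = 2.68578
guard band g = w * U = 0.5 * 2.68578 = 1.34289
AL = USL - g = 103.68 - 1.34289
AL = 102.3371

102.3371


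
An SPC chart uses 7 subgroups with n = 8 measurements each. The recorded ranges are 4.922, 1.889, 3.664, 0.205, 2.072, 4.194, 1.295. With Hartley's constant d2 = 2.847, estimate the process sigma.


R_bar = (4.922 + 1.889 + 3.664 + 0.205 + 2.072 + 4.194 + 1.295) / 7
R_bar = 18.241 / 7 = 2.6058571
sigma_hat = R_bar / d2 = 2.6058571 / 2.847 = 0.9153

0.9153


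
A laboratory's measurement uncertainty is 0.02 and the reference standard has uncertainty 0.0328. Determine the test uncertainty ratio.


TUR = u_lab / u_ref
= 0.02 / 0.0328
= 0.6098

0.6098


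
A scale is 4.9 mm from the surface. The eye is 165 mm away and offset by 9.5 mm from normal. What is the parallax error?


error = h * offset / d
= 4.9 * 9.5 / 165
= 0.2821

0.2821


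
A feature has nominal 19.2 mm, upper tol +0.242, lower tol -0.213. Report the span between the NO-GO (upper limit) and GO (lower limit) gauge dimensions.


GO = nominal - lower_tol (smallest hole = maximum material condition)
GO = 19.2 - 0.213 = 18.987
NO-GO = nominal + upper_tol (largest hole = least material condition)
NO-GO = 19.2 + 0.242 = 19.442
spread = NO-GO - GO = 19.442 - 18.987 = 0.4550

0.4550


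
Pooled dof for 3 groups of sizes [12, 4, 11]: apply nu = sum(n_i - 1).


nu = sum_i (n_i - 1)
nu = ((12 - 1) + (4 - 1) + (11 - 1))
nu = 11 + 3 + 10
nu = 24

24


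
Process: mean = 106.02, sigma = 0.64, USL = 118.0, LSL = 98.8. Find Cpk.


Cpu = (USL - mean) / (3*sigma) = (118.0 - 106.02) / (3*0.64) = 6.2396
Cpl = (mean - LSL) / (3*sigma) = (106.02 - 98.8) / (3*0.64) = 3.7604
Cpk = min(Cpu, Cpl) = 3.7604

3.7604


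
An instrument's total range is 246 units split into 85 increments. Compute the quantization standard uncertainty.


resolution = range / divisions
resolution = 246 / 85 = 2.8941176
u_res = resolution / (2*sqrt(3))
u_res = 2.8941176 / 3.4641016
u_res = 0.8355

0.8355


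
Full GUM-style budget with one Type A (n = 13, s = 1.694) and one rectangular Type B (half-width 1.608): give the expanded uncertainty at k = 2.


u_A = s / sqrt(n) = 1.694 / sqrt(13) = 0.46983107
u_B = half_width / sqrt(3) = 1.608 / sqrt(3) = 0.92837923
uc = sqrt(u_A^2 + u_B^2) = sqrt(0.46983107^2 + 0.92837923^2) = 1.0404947
U = k * uc = 2 * 1.0404947
U = 2.0810

2.0810


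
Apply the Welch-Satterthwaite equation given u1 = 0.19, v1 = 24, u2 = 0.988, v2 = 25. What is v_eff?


uc = sqrt(u1^2 + u2^2) = sqrt(0.19^2 + 0.988^2) = 1.0061034
v_eff = uc^4 / (u1^4/v1 + u2^4/v2)
= 1.0061034^4 / (0.19^4/24 + 0.988^4/25)
= 1.024638 / 0.038168585
v_eff = 26.8451

26.8451


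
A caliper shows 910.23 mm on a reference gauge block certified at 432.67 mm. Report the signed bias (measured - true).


Systematic error = measured - true
= 910.23 - 432.67
= 477.5600

477.5600


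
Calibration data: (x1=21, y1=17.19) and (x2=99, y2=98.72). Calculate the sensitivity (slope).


slope = (y2 - y1) / (x2 - x1)
= (98.72 - 17.19) / (99 - 21)
= 81.5300 / 78
= 1.0453

1.0453


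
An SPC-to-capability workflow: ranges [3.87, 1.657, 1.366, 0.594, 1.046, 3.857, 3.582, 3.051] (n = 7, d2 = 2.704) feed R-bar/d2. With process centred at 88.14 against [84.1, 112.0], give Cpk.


R_bar = (3.87 + 1.657 + 1.366 + 0.594 + 1.046 + 3.857 + 3.582 + 3.051) / 8 = 2.377875
sigma = R_bar / d2 = 2.377875 / 2.704 = 0.87939164
Cp = (USL - LSL)/(6*sigma) = (112.0 - 84.1)/(6*0.87939164) = 5.2877
Cpu = (112.0 - 88.14)/(3*0.87939164) = 9.0441
Cpl = (88.14 - 84.1)/(3*0.87939164) = 1.5314
Cpk = min(Cpu, Cpl) = 1.5314

1.5314


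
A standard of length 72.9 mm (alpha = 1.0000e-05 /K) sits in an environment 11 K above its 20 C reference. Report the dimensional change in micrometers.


dL = L * alpha * dT
= 72.9 * 1.0000e-05 * 11
= 0.0080190 mm
dL_um = 0.0080190 * 1000 = 8.0190 um

8.0190


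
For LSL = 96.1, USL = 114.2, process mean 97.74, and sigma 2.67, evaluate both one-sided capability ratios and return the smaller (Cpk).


Cpu = (USL - mean) / (3*sigma) = (114.2 - 97.74) / (3*2.67) = 2.0549
Cpl = (mean - LSL) / (3*sigma) = (97.74 - 96.1) / (3*2.67) = 0.2047
Cpk = min(Cpu, Cpl) = 0.2047

0.2047


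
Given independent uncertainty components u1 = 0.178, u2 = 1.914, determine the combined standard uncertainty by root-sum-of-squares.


uc = sqrt(0.178^2 + 1.914^2)
uc = sqrt(3.69508)
uc = 1.9223

1.9223


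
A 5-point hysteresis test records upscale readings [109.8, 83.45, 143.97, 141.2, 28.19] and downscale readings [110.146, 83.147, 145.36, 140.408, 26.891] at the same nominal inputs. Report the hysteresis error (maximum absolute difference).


|109.8 - 110.146| = 0.3460
|83.45 - 83.147| = 0.3030
|143.97 - 145.36| = 1.3900
|141.2 - 140.408| = 0.7920
|28.19 - 26.891| = 1.2990
hysteresis = max(diffs) = 1.3900

1.3900


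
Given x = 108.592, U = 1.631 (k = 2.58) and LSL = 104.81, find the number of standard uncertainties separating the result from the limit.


u = U / k = 1.631 / 2.58 = 0.63217054
margin = |LSL - x| = |104.81 - 108.592| = 3.782
z = margin / u = 3.782 / 0.63217054
z = 5.9826

5.9826


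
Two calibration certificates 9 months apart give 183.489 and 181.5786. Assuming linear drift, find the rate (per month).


rate = (v2 - v1) / months
= (181.5786 - 183.489) / 9
= -1.9104 / 9
= -0.2123

-0.2123


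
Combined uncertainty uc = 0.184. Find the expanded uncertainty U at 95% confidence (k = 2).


U = k * uc
U = 2 * 0.184
U = 0.3680

0.3680


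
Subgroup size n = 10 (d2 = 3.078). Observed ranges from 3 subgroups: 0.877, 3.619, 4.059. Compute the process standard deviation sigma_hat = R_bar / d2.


R_bar = (0.877 + 3.619 + 4.059) / 3
R_bar = 8.555 / 3 = 2.8516667
sigma_hat = R_bar / d2 = 2.8516667 / 3.078 = 0.9265

0.9265


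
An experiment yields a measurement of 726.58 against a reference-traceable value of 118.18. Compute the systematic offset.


Systematic error = measured - true
= 726.58 - 118.18
= 608.4000

608.4000


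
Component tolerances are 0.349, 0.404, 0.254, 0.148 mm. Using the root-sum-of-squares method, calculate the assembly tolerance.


RSS = sqrt(0.349^2 + 0.404^2 + 0.254^2 + 0.148^2)
= sqrt(0.371437)
= 0.6095

0.6095


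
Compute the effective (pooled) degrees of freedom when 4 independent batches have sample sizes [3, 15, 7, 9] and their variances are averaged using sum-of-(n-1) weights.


nu = sum_i (n_i - 1)
nu = ((3 - 1) + (15 - 1) + (7 - 1) + (9 - 1))
nu = 2 + 14 + 6 + 8
nu = 30

30


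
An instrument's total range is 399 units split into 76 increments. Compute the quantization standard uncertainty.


resolution = range / divisions
resolution = 399 / 76 = 5.25
u_res = resolution / (2*sqrt(3))
u_res = 5.25 / 3.4641016
u_res = 1.5155

1.5155


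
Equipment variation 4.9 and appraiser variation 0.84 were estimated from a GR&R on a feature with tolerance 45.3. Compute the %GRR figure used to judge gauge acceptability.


GRR = sqrt(EV^2 + AV^2) = sqrt(4.9^2 + 0.84^2) = 4.9714787
%GRR = GRR / tol * 100 = 4.9714787 / 45.3 * 100
%GRR = 10.9746

10.9746


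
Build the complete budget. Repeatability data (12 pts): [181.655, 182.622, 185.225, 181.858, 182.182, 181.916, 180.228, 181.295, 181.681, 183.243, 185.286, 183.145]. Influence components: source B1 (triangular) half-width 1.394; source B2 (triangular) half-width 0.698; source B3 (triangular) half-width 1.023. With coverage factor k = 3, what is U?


mean = (181.655 + 182.622 + 185.225 + 181.858 + 182.182 + 181.916 + 180.228 + 181.295 + 181.681 + 183.243 + 185.286 + 183.145) / 12 = 182.528
s = sqrt(sum((x - mean)^2)/(n-1)) = 1.5079821
u_A = s / sqrt(n) = 1.5079821 / sqrt(12) = 0.43531694
u_B1 = 1.394 / sqrt(6) = 0.56909812
u_B2 = 0.698 / sqrt(6) = 0.28495731
u_B3 = 1.023 / sqrt(6) = 0.417638
uc = sqrt(0.43531694^2 + 0.56909812^2 + 0.28495731^2 + 0.417638^2) = 0.87692399
U = k * uc = 3 * 0.87692399
U = 2.6308

2.6308


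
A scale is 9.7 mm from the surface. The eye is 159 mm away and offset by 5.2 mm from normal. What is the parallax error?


error = h * offset / d
= 9.7 * 5.2 / 159
= 0.3172

0.3172


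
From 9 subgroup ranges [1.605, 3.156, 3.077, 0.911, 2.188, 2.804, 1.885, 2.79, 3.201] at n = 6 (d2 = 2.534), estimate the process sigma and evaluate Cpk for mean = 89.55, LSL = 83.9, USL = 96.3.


R_bar = (1.605 + 3.156 + 3.077 + 0.911 + 2.188 + 2.804 + 1.885 + 2.79 + 3.201) / 9 = 2.4018889
sigma = R_bar / d2 = 2.4018889 / 2.534 = 0.9478646
Cp = (USL - LSL)/(6*sigma) = (96.3 - 83.9)/(6*0.9478646) = 2.1803
Cpu = (96.3 - 89.55)/(3*0.9478646) = 2.3738
Cpl = (89.55 - 83.9)/(3*0.9478646) = 1.9869
Cpk = min(Cpu, Cpl) = 1.9869

1.9869


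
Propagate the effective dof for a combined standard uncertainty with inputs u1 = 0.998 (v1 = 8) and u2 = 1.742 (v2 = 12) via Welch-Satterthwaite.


uc = sqrt(u1^2 + u2^2) = sqrt(0.998^2 + 1.742^2) = 2.0076275
v_eff = uc^4 / (u1^4/v1 + u2^4/v2)
= 2.0076275^4 / (0.998^4/8 + 1.742^4/12)
= 16.24548 / 0.89138455
v_eff = 18.2250

18.2250


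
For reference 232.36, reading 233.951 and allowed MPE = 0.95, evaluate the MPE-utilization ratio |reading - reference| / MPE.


e = indication - reference = 233.951 - 232.36 = 1.5910
|e| = 1.5910
ratio = |e| / MPE = 1.5910 / 0.95
ratio = 1.6747

1.6747


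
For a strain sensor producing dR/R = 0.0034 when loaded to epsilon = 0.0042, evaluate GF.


GF = (dR/R) / epsilon
= 0.0034 / 0.0042
= 0.8095

0.8095


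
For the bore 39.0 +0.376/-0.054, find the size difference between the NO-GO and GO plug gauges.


GO = nominal - lower_tol (smallest hole = maximum material condition)
GO = 39.0 - 0.054 = 38.946
NO-GO = nominal + upper_tol (largest hole = least material condition)
NO-GO = 39.0 + 0.376 = 39.376
spread = NO-GO - GO = 39.376 - 38.946 = 0.4300

0.4300


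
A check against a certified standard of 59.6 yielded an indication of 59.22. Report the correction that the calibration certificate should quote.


Correction = standard - reading
= 59.6 - 59.22
= 0.3800

0.3800


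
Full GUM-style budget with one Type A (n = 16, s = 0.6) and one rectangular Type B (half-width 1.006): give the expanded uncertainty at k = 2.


u_A = s / sqrt(n) = 0.6 / sqrt(16) = 0.15
u_B = half_width / sqrt(3) = 1.006 / sqrt(3) = 0.58081437
uc = sqrt(u_A^2 + u_B^2) = sqrt(0.15^2 + 0.58081437^2) = 0.5998711
U = k * uc = 2 * 0.5998711
U = 1.1997

1.1997


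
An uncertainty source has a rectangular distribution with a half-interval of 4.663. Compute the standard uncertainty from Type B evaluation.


u_B = half_width / sqrt(3)
u_B = 4.663 / 1.7320508
u_B = 2.6922

2.6922


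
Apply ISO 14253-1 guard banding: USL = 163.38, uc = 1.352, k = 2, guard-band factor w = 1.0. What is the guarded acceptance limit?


U = k * uc = 2 * 1.352 = 2.704
guard band g = w * U = 1.0 * 2.704 = 2.704
AL = USL - g = 163.38 - 2.704
AL = 160.6760

160.6760


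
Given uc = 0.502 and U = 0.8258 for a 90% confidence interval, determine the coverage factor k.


k = U / uc
k = 0.8258 / 0.502
k = 1.645

1.645


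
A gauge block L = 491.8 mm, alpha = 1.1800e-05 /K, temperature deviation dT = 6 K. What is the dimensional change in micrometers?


dL = L * alpha * dT
= 491.8 * 1.1800e-05 * 6
= 0.0348194 mm
dL_um = 0.0348194 * 1000 = 34.8194 um

34.8194


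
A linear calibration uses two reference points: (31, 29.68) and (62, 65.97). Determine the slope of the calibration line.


slope = (y2 - y1) / (x2 - x1)
= (65.97 - 29.68) / (62 - 31)
= 36.2900 / 31
= 1.1706

1.1706


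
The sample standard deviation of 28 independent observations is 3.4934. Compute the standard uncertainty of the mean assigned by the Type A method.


u_A = s / sqrt(n)
u_A = 3.4934 / sqrt(28)
u_A = 3.4934 / 5.2915026
u_A = 0.6602

0.6602


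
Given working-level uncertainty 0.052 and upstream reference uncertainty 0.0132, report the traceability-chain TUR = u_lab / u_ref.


TUR = u_lab / u_ref
= 0.052 / 0.0132
= 3.9394

3.9394


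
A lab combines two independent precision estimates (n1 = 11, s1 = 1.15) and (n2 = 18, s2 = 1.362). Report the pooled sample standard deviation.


s_p = sqrt(((n1-1)*s1^2 + (n2-1)*s2^2) / (n1+n2-2))
numerator = (11-1)*1.15^2 + (18-1)*1.362^2 = 13.225 + 31.535748 = 44.760748
denominator = 11 + 18 - 2 = 27
s_p^2 = 44.760748 / 27 = 1.6578055
s_p = sqrt(1.6578055) = 1.2876

1.2876


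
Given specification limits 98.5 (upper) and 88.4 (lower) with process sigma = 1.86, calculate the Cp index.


Cp = (USL - LSL) / (6 * sigma)
= (98.5 - 88.4) / (6 * 1.86)
= 10.1000 / 11.1600
= 0.9050

0.9050


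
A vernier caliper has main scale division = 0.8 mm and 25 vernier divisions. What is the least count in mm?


LC = MSD / n_div
= 0.8 / 25
= 0.0320

0.0320


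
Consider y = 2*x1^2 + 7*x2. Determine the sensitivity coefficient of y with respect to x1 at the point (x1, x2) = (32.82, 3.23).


y = 2*x1^2 + 7*x2
dy/dx1 = 2*2*x1
Evaluate at x1 = 32.82: c1 = 4 * 32.82
c1 = 131.2800

131.2800


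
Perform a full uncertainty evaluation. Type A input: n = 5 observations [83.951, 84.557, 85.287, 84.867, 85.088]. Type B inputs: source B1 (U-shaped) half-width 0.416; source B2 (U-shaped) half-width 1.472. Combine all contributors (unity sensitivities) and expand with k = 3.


mean = (83.951 + 84.557 + 85.287 + 84.867 + 85.088) / 5 = 84.75
s = sqrt(sum((x - mean)^2)/(n-1)) = 0.52248254
u_A = s / sqrt(n) = 0.52248254 / sqrt(5) = 0.2336613
u_B1 = 0.416 / sqrt(2) = 0.29415642
u_B2 = 1.472 / sqrt(2) = 1.0408612
uc = sqrt(0.2336613^2 + 0.29415642^2 + 1.0408612^2) = 1.1065793
U = k * uc = 3 * 1.1065793
U = 3.3197

3.3197


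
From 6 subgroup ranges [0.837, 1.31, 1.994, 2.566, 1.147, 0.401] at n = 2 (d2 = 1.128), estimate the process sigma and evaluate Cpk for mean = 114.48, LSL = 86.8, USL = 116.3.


R_bar = (0.837 + 1.31 + 1.994 + 2.566 + 1.147 + 0.401) / 6 = 1.3758333
sigma = R_bar / d2 = 1.3758333 / 1.128 = 1.2197104
Cp = (USL - LSL)/(6*sigma) = (116.3 - 86.8)/(6*1.2197104) = 4.0310
Cpu = (116.3 - 114.48)/(3*1.2197104) = 0.4974
Cpl = (114.48 - 86.8)/(3*1.2197104) = 7.5646
Cpk = min(Cpu, Cpl) = 0.4974

0.4974


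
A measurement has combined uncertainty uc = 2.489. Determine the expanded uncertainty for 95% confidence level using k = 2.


U = k * uc
U = 2 * 2.489
U = 4.9780

4.9780


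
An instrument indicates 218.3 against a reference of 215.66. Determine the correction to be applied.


Correction = standard - reading
= 215.66 - 218.3
= -2.6400

-2.6400


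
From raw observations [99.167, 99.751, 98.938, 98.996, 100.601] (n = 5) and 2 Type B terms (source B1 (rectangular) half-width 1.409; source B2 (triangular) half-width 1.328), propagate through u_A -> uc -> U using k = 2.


mean = (99.167 + 99.751 + 98.938 + 98.996 + 100.601) / 5 = 99.4906
s = sqrt(sum((x - mean)^2)/(n-1)) = 0.69919761
u_A = s / sqrt(n) = 0.69919761 / sqrt(5) = 0.31269068
u_B1 = 1.409 / sqrt(3) = 0.81348653
u_B2 = 1.328 / sqrt(6) = 0.54215373
uc = sqrt(0.31269068^2 + 0.81348653^2 + 0.54215373^2) = 1.0263851
U = k * uc = 2 * 1.0263851
U = 2.0528

2.0528


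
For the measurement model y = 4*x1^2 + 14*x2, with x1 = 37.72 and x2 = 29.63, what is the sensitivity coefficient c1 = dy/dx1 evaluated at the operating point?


y = 4*x1^2 + 14*x2
dy/dx1 = 2*4*x1
Evaluate at x1 = 37.72: c1 = 8 * 37.72
c1 = 301.7600

301.7600


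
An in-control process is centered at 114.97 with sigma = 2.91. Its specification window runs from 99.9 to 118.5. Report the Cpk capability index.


Cpu = (USL - mean) / (3*sigma) = (118.5 - 114.97) / (3*2.91) = 0.4044
Cpl = (mean - LSL) / (3*sigma) = (114.97 - 99.9) / (3*2.91) = 1.7262
Cpk = min(Cpu, Cpl) = 0.4044

0.4044


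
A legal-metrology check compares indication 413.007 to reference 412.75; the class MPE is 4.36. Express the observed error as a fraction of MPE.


e = indication - reference = 413.007 - 412.75 = 0.2570
|e| = 0.2570
ratio = |e| / MPE = 0.2570 / 4.36
ratio = 0.0589

0.0589


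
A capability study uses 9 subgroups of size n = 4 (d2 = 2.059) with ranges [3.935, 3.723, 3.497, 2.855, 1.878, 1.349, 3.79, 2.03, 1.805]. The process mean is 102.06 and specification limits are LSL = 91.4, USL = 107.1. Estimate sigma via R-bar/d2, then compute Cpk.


R_bar = (3.935 + 3.723 + 3.497 + 2.855 + 1.878 + 1.349 + 3.79 + 2.03 + 1.805) / 9 = 2.7624444
sigma = R_bar / d2 = 2.7624444 / 2.059 = 1.3416437
Cp = (USL - LSL)/(6*sigma) = (107.1 - 91.4)/(6*1.3416437) = 1.9503
Cpu = (107.1 - 102.06)/(3*1.3416437) = 1.2522
Cpl = (102.06 - 91.4)/(3*1.3416437) = 2.6485
Cpk = min(Cpu, Cpl) = 1.2522

1.2522


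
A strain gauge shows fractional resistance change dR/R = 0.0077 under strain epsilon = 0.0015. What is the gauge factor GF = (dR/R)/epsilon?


GF = (dR/R) / epsilon
= 0.0077 / 0.0015
= 5.1333

5.1333


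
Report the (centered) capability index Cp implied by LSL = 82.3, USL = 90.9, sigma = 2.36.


Cp = (USL - LSL) / (6 * sigma)
= (90.9 - 82.3) / (6 * 2.36)
= 8.6000 / 14.1600
= 0.6073

0.6073


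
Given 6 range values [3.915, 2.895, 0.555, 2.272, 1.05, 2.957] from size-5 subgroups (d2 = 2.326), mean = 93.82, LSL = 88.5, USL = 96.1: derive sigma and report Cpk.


R_bar = (3.915 + 2.895 + 0.555 + 2.272 + 1.05 + 2.957) / 6 = 2.274
sigma = R_bar / d2 = 2.274 / 2.326 = 0.97764402
Cp = (USL - LSL)/(6*sigma) = (96.1 - 88.5)/(6*0.97764402) = 1.2956
Cpu = (96.1 - 93.82)/(3*0.97764402) = 0.7774
Cpl = (93.82 - 88.5)/(3*0.97764402) = 1.8139
Cpk = min(Cpu, Cpl) = 0.7774

0.7774


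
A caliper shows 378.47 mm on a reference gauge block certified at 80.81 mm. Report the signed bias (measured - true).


Systematic error = measured - true
= 378.47 - 80.81
= 297.6600

297.6600


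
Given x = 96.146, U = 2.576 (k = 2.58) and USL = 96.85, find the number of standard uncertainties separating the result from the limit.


u = U / k = 2.576 / 2.58 = 0.99844961
margin = |USL - x| = |96.85 - 96.146| = 0.704
z = margin / u = 0.704 / 0.99844961
z = 0.7051

0.7051


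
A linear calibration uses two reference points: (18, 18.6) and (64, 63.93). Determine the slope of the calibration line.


slope = (y2 - y1) / (x2 - x1)
= (63.93 - 18.6) / (64 - 18)
= 45.3300 / 46
= 0.9854

0.9854


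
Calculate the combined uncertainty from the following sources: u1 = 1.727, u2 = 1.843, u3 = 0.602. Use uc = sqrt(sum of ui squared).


uc = sqrt(1.727^2 + 1.843^2 + 0.602^2)
uc = sqrt(6.741582)
uc = 2.5965

2.5965


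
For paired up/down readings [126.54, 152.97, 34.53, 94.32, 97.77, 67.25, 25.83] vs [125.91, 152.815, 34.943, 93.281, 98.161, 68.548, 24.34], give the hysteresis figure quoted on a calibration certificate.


|126.54 - 125.91| = 0.6300
|152.97 - 152.815| = 0.1550
|34.53 - 34.943| = 0.4130
|94.32 - 93.281| = 1.0390
|97.77 - 98.161| = 0.3910
|67.25 - 68.548| = 1.2980
|25.83 - 24.34| = 1.4900
hysteresis = max(diffs) = 1.4900

1.4900


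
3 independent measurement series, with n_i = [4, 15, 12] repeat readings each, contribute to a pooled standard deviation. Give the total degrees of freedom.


nu = sum_i (n_i - 1)
nu = ((4 - 1) + (15 - 1) + (12 - 1))
nu = 3 + 14 + 11
nu = 28

28


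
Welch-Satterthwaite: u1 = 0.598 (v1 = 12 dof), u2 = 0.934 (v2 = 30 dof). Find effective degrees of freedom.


uc = sqrt(u1^2 + u2^2) = sqrt(0.598^2 + 0.934^2) = 1.1090356
v_eff = uc^4 / (u1^4/v1 + u2^4/v2)
= 1.1090356^4 / (0.598^4/12 + 0.934^4/30)
= 1.5128015 / 0.036023551
v_eff = 41.9948

41.9948


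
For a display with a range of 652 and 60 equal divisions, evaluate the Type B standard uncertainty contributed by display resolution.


resolution = range / divisions
resolution = 652 / 60 = 10.866667
u_res = resolution / (2*sqrt(3))
u_res = 10.866667 / 3.4641016
u_res = 3.1369

3.1369


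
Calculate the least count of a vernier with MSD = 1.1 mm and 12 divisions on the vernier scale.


LC = MSD / n_div
= 1.1 / 12
= 0.0917

0.0917


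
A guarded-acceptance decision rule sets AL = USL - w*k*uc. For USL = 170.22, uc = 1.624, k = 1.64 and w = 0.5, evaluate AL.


U = k * uc = 1.64 * 1.624 = 2.66336
guard band g = w * U = 0.5 * 2.66336 = 1.33168
AL = USL - g = 170.22 - 1.33168
AL = 168.8883

168.8883


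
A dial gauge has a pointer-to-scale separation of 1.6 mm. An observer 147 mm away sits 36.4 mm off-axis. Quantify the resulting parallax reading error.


error = h * offset / d
= 1.6 * 36.4 / 147
= 0.3962

0.3962


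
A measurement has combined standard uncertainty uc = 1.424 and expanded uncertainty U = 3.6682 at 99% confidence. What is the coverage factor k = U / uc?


k = U / uc
k = 3.6682 / 1.424
k = 2.576

2.576


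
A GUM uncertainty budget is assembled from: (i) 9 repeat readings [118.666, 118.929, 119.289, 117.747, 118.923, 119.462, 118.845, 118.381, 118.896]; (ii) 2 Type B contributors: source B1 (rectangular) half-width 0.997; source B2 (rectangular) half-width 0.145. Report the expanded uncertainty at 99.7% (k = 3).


mean = (118.666 + 118.929 + 119.289 + 117.747 + 118.923 + 119.462 + 118.845 + 118.381 + 118.896) / 9 = 118.7931111
s = sqrt(sum((x - mean)^2)/(n-1)) = 0.50277665
u_A = s / sqrt(n) = 0.50277665 / sqrt(9) = 0.16759222
u_B1 = 0.997 / sqrt(3) = 0.57561822
u_B2 = 0.145 / sqrt(3) = 0.083715789
uc = sqrt(0.16759222^2 + 0.57561822^2 + 0.083715789^2) = 0.60533612
U = k * uc = 3 * 0.60533612
U = 1.8160

1.8160


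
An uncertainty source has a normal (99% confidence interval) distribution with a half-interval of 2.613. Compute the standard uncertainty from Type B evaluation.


u_B = half_width / 2.576
u_B = 2.613 / 2.576
u_B = 1.0144

1.0144


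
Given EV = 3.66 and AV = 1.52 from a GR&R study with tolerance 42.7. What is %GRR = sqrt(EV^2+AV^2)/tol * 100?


GRR = sqrt(EV^2 + AV^2) = sqrt(3.66^2 + 1.52^2) = 3.9630796
%GRR = GRR / tol * 100 = 3.9630796 / 42.7 * 100
%GRR = 9.2812

9.2812


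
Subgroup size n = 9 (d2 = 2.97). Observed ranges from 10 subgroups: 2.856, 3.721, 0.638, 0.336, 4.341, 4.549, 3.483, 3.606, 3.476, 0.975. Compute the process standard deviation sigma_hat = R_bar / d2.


R_bar = (2.856 + 3.721 + 0.638 + 0.336 + 4.341 + 4.549 + 3.483 + 3.606 + 3.476 + 0.975) / 10
R_bar = 27.981 / 10 = 2.7981
sigma_hat = R_bar / d2 = 2.7981 / 2.97 = 0.9421

0.9421


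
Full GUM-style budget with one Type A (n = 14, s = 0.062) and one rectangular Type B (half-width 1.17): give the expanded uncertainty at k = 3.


u_A = s / sqrt(n) = 0.062 / sqrt(14) = 0.016570197
u_B = half_width / sqrt(3) = 1.17 / sqrt(3) = 0.67549981
uc = sqrt(u_A^2 + u_B^2) = sqrt(0.016570197^2 + 0.67549981^2) = 0.67570302
U = k * uc = 3 * 0.67570302
U = 2.0271

2.0271


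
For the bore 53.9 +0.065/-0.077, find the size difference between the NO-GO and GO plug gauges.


GO = nominal - lower_tol (smallest hole = maximum material condition)
GO = 53.9 - 0.077 = 53.823
NO-GO = nominal + upper_tol (largest hole = least material condition)
NO-GO = 53.9 + 0.065 = 53.965
spread = NO-GO - GO = 53.965 - 53.823 = 0.1420

0.1420


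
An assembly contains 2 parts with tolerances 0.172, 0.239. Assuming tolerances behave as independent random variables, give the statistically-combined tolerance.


RSS = sqrt(0.172^2 + 0.239^2)
= sqrt(0.086705)
= 0.2945

0.2945


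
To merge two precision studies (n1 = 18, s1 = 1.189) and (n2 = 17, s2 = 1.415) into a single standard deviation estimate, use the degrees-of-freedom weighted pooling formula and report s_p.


s_p = sqrt(((n1-1)*s1^2 + (n2-1)*s2^2) / (n1+n2-2))
numerator = (18-1)*1.189^2 + (17-1)*1.415^2 = 24.033257 + 32.0356 = 56.068857
denominator = 18 + 17 - 2 = 33
s_p^2 = 56.068857 / 33 = 1.6990563
s_p = sqrt(1.6990563) = 1.3035

1.3035


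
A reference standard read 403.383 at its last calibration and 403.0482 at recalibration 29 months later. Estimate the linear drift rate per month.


rate = (v2 - v1) / months
= (403.0482 - 403.383) / 29
= -0.3348 / 29
= -0.0115

-0.0115


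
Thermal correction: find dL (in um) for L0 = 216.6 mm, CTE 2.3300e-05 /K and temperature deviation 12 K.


dL = L * alpha * dT
= 216.6 * 2.3300e-05 * 12
= 0.0605614 mm
dL_um = 0.0605614 * 1000 = 60.5614 um

60.5614


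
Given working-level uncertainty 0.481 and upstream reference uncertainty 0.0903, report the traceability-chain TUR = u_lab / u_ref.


TUR = u_lab / u_ref
= 0.481 / 0.0903
= 5.3267

5.3267


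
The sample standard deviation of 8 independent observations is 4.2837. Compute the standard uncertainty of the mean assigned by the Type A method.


u_A = s / sqrt(n)
u_A = 4.2837 / sqrt(8)
u_A = 4.2837 / 2.8284271
u_A = 1.5145

1.5145


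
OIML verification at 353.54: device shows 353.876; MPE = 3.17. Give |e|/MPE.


e = indication - reference = 353.876 - 353.54 = 0.3360
|e| = 0.3360
ratio = |e| / MPE = 0.3360 / 3.17
ratio = 0.1060

0.1060


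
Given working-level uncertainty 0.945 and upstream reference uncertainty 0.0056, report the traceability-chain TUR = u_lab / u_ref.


TUR = u_lab / u_ref
= 0.945 / 0.0056
= 168.7500

168.7500


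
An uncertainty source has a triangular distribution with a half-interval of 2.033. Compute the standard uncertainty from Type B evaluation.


u_B = half_width / sqrt(6)
u_B = 2.033 / 2.4494897
u_B = 0.8300

0.8300


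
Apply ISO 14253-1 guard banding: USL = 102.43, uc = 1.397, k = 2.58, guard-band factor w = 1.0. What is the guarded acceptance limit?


U = k * uc = 2.58 * 1.397 = 3.60426
guard band g = w * U = 1.0 * 3.60426 = 3.60426
AL = USL - g = 102.43 - 3.60426
AL = 98.8257

98.8257


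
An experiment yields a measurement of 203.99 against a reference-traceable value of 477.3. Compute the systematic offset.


Systematic error = measured - true
= 203.99 - 477.3
= -273.3100

-273.3100


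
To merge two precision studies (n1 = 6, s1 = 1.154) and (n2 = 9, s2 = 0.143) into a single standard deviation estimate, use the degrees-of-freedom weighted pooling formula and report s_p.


s_p = sqrt(((n1-1)*s1^2 + (n2-1)*s2^2) / (n1+n2-2))
numerator = (6-1)*1.154^2 + (9-1)*0.143^2 = 6.65858 + 0.163592 = 6.822172
denominator = 6 + 9 - 2 = 13
s_p^2 = 6.822172 / 13 = 0.52478246
s_p = sqrt(0.52478246) = 0.7244

0.7244


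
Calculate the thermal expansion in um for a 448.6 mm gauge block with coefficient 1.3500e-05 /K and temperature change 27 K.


dL = L * alpha * dT
= 448.6 * 1.3500e-05 * 27
= 0.1635147 mm
dL_um = 0.1635147 * 1000 = 163.5147 um

163.5147


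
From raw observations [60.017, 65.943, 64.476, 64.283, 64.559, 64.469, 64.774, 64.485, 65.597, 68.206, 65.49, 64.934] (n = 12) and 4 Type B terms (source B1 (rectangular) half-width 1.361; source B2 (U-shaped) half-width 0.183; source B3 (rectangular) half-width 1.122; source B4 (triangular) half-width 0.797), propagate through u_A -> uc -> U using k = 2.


mean = (60.017 + 65.943 + 64.476 + 64.283 + 64.559 + 64.469 + 64.774 + 64.485 + 65.597 + 68.206 + 65.49 + 64.934) / 12 = 64.76941667
s = sqrt(sum((x - mean)^2)/(n-1)) = 1.8474115
u_A = s / sqrt(n) = 1.8474115 / sqrt(12) = 0.53330176
u_B1 = 1.361 / sqrt(3) = 0.78577372
u_B2 = 0.183 / sqrt(2) = 0.12940054
u_B3 = 1.122 / sqrt(3) = 0.647787
u_B4 = 0.797 / sqrt(6) = 0.32537389
uc = sqrt(0.53330176^2 + 0.78577372^2 + 0.12940054^2 + 0.647787^2 + 0.32537389^2) = 1.2017037
U = k * uc = 2 * 1.2017037
U = 2.4034

2.4034


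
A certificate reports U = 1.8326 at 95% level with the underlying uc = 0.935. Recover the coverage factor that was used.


k = U / uc
k = 1.8326 / 0.935
k = 1.96

1.96


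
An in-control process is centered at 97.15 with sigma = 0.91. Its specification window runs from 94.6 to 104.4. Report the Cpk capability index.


Cpu = (USL - mean) / (3*sigma) = (104.4 - 97.15) / (3*0.91) = 2.6557
Cpl = (mean - LSL) / (3*sigma) = (97.15 - 94.6) / (3*0.91) = 0.9341
Cpk = min(Cpu, Cpl) = 0.9341

0.9341


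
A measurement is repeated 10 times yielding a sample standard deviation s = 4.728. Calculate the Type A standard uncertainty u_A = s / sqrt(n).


u_A = s / sqrt(n)
u_A = 4.728 / sqrt(10)
u_A = 4.728 / 3.1622777
u_A = 1.4951

1.4951


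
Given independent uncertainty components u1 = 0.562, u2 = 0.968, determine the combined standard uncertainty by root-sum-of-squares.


uc = sqrt(0.562^2 + 0.968^2)
uc = sqrt(1.252868)
uc = 1.1193

1.1193


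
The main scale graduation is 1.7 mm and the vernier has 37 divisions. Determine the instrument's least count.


LC = MSD / n_div
= 1.7 / 37
= 0.0459

0.0459


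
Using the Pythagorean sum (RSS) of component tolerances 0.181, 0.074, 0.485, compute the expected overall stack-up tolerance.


RSS = sqrt(0.181^2 + 0.074^2 + 0.485^2)
= sqrt(0.273462)
= 0.5229

0.5229


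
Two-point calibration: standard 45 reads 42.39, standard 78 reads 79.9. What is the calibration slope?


slope = (y2 - y1) / (x2 - x1)
= (79.9 - 42.39) / (78 - 45)
= 37.5100 / 33
= 1.1367

1.1367


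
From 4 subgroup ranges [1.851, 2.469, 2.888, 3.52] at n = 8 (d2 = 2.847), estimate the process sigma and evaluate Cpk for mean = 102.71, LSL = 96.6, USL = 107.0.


R_bar = (1.851 + 2.469 + 2.888 + 3.52) / 4 = 2.682
sigma = R_bar / d2 = 2.682 / 2.847 = 0.94204426
Cp = (USL - LSL)/(6*sigma) = (107.0 - 96.6)/(6*0.94204426) = 1.8400
Cpu = (107.0 - 102.71)/(3*0.94204426) = 1.5180
Cpl = (102.71 - 96.6)/(3*0.94204426) = 2.1620
Cpk = min(Cpu, Cpl) = 1.5180

1.5180


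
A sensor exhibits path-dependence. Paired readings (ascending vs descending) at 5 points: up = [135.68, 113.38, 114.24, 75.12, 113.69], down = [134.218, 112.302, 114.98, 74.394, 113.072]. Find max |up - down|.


|135.68 - 134.218| = 1.4620
|113.38 - 112.302| = 1.0780
|114.24 - 114.98| = 0.7400
|75.12 - 74.394| = 0.7260
|113.69 - 113.072| = 0.6180
hysteresis = max(diffs) = 1.4620

1.4620


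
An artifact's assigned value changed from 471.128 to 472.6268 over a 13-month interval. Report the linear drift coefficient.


rate = (v2 - v1) / months
= (472.6268 - 471.128) / 13
= 1.4988 / 13
= 0.1153

0.1153


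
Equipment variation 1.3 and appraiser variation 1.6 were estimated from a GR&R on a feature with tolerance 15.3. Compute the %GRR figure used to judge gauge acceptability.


GRR = sqrt(EV^2 + AV^2) = sqrt(1.3^2 + 1.6^2) = 2.0615528
%GRR = GRR / tol * 100 = 2.0615528 / 15.3 * 100
%GRR = 13.4742

13.4742


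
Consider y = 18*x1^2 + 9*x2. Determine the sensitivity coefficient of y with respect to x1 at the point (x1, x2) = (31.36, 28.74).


y = 18*x1^2 + 9*x2
dy/dx1 = 2*18*x1
Evaluate at x1 = 31.36: c1 = 36 * 31.36
c1 = 1128.9600

1128.9600


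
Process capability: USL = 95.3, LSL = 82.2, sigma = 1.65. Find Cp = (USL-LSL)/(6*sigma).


Cp = (USL - LSL) / (6 * sigma)
= (95.3 - 82.2) / (6 * 1.65)
= 13.1000 / 9.9000
= 1.3232

1.3232


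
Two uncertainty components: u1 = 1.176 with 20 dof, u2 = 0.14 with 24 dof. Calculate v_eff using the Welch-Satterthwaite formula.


uc = sqrt(u1^2 + u2^2) = sqrt(1.176^2 + 0.14^2) = 1.184304
v_eff = uc^4 / (u1^4/v1 + u2^4/v2)
= 1.184304^4 / (1.176^4/20 + 0.14^4/24)
= 1.9672193 / 0.095647137
v_eff = 20.5675

20.5675


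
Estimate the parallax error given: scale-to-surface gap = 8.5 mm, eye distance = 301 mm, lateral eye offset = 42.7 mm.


error = h * offset / d
= 8.5 * 42.7 / 301
= 1.2058

1.2058


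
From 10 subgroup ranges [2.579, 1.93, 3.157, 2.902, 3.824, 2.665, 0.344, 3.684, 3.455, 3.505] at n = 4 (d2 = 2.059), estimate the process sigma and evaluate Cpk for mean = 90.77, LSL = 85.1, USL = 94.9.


R_bar = (2.579 + 1.93 + 3.157 + 2.902 + 3.824 + 2.665 + 0.344 + 3.684 + 3.455 + 3.505) / 10 = 2.8045
sigma = R_bar / d2 = 2.8045 / 2.059 = 1.362069
Cp = (USL - LSL)/(6*sigma) = (94.9 - 85.1)/(6*1.362069) = 1.1992
Cpu = (94.9 - 90.77)/(3*1.362069) = 1.0107
Cpl = (90.77 - 85.1)/(3*1.362069) = 1.3876
Cpk = min(Cpu, Cpl) = 1.0107

1.0107


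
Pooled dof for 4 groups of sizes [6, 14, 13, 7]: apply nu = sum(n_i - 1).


nu = sum_i (n_i - 1)
nu = ((6 - 1) + (14 - 1) + (13 - 1) + (7 - 1))
nu = 5 + 13 + 12 + 6
nu = 36

36


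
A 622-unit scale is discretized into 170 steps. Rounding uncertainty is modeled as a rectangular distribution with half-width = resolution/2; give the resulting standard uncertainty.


resolution = range / divisions
resolution = 622 / 170 = 3.6588235
u_res = resolution / (2*sqrt(3))
u_res = 3.6588235 / 3.4641016
u_res = 1.0562

1.0562


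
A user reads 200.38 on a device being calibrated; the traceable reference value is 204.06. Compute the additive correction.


Correction = standard - reading
= 204.06 - 200.38
= 3.6800

3.6800


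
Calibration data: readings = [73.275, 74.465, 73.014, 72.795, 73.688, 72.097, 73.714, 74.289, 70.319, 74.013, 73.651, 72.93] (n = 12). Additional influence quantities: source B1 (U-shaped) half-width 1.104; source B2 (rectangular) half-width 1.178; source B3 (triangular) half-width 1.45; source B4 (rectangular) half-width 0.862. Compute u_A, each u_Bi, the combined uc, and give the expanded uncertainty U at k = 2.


mean = (73.275 + 74.465 + 73.014 + 72.795 + 73.688 + 72.097 + 73.714 + 74.289 + 70.319 + 74.013 + 73.651 + 72.93) / 12 = 73.1875
s = sqrt(sum((x - mean)^2)/(n-1)) = 1.1259298
u_A = s / sqrt(n) = 1.1259298 / sqrt(12) = 0.32502794
u_B1 = 1.104 / sqrt(2) = 0.78064589
u_B2 = 1.178 / sqrt(3) = 0.68011862
u_B3 = 1.45 / sqrt(6) = 0.59196002
u_B4 = 0.862 / sqrt(3) = 0.49767593
uc = sqrt(0.32502794^2 + 0.78064589^2 + 0.68011862^2 + 0.59196002^2 + 0.49767593^2) = 1.3325579
U = k * uc = 2 * 1.3325579
U = 2.6651

2.6651


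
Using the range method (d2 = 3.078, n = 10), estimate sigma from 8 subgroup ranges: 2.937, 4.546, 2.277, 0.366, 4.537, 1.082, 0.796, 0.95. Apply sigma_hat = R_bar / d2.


R_bar = (2.937 + 4.546 + 2.277 + 0.366 + 4.537 + 1.082 + 0.796 + 0.95) / 8
R_bar = 17.491 / 8 = 2.186375
sigma_hat = R_bar / d2 = 2.186375 / 3.078 = 0.7103

0.7103


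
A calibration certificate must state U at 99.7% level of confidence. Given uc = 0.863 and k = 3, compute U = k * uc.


U = k * uc
U = 3 * 0.863
U = 2.5890

2.5890


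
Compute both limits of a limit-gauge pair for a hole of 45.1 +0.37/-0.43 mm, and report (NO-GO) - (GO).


GO = nominal - lower_tol (smallest hole = maximum material condition)
GO = 45.1 - 0.43 = 44.67
NO-GO = nominal + upper_tol (largest hole = least material condition)
NO-GO = 45.1 + 0.37 = 45.47
spread = NO-GO - GO = 45.47 - 44.67 = 0.8000

0.8000


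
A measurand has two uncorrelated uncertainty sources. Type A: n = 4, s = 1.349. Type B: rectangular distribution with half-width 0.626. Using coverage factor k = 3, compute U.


u_A = s / sqrt(n) = 1.349 / sqrt(4) = 0.6745
u_B = half_width / sqrt(3) = 0.626 / sqrt(3) = 0.36142127
uc = sqrt(u_A^2 + u_B^2) = sqrt(0.6745^2 + 0.36142127^2) = 0.76522911
U = k * uc = 3 * 0.76522911
U = 2.2957

2.2957


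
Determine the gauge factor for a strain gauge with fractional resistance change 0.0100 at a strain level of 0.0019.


GF = (dR/R) / epsilon
= 0.0100 / 0.0019
= 5.2632

5.2632


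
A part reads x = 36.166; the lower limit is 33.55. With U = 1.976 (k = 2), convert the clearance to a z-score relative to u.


u = U / k = 1.976 / 2 = 0.988
margin = |LSL - x| = |33.55 - 36.166| = 2.616
z = margin / u = 2.616 / 0.988
z = 2.6478

2.6478


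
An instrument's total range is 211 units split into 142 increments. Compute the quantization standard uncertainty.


resolution = range / divisions
resolution = 211 / 142 = 1.4859155
u_res = resolution / (2*sqrt(3))
u_res = 1.4859155 / 3.4641016
u_res = 0.4289

0.4289


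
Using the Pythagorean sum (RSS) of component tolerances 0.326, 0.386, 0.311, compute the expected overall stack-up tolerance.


RSS = sqrt(0.326^2 + 0.386^2 + 0.311^2)
= sqrt(0.351993)
= 0.5933

0.5933


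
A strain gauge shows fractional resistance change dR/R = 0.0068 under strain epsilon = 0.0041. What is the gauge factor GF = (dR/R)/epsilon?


GF = (dR/R) / epsilon
= 0.0068 / 0.0041
= 1.6585

1.6585


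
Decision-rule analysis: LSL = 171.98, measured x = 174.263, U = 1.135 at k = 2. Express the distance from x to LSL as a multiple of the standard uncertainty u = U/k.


u = U / k = 1.135 / 2 = 0.5675
margin = |LSL - x| = |171.98 - 174.263| = 2.283
z = margin / u = 2.283 / 0.5675
z = 4.0229

4.0229


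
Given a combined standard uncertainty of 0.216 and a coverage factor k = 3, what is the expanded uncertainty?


U = k * uc
U = 3 * 0.216
U = 0.6480

0.6480


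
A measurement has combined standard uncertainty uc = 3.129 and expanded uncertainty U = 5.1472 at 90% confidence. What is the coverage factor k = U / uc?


k = U / uc
k = 5.1472 / 3.129
k = 1.645

1.645


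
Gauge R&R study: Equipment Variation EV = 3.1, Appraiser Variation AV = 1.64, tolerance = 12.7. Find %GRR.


GRR = sqrt(EV^2 + AV^2) = sqrt(3.1^2 + 1.64^2) = 3.5070786
%GRR = GRR / tol * 100 = 3.5070786 / 12.7 * 100
%GRR = 27.6148

27.6148


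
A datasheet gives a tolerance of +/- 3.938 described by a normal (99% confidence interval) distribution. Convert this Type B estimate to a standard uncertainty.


u_B = half_width / 2.576
u_B = 3.938 / 2.576
u_B = 1.5287

1.5287


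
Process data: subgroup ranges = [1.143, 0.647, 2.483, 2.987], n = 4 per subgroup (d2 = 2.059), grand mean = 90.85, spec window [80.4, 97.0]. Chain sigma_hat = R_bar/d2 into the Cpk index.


R_bar = (1.143 + 0.647 + 2.483 + 2.987) / 4 = 1.815
sigma = R_bar / d2 = 1.815 / 2.059 = 0.88149587
Cp = (USL - LSL)/(6*sigma) = (97.0 - 80.4)/(6*0.88149587) = 3.1386
Cpu = (97.0 - 90.85)/(3*0.88149587) = 2.3256
Cpl = (90.85 - 80.4)/(3*0.88149587) = 3.9516
Cpk = min(Cpu, Cpl) = 2.3256

2.3256


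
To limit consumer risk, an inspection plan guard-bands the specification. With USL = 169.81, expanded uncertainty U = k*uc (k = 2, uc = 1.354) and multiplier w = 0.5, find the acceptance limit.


U = k * uc = 2 * 1.354 = 2.708
guard band g = w * U = 0.5 * 2.708 = 1.354
AL = USL - g = 169.81 - 1.354
AL = 168.4560

168.4560


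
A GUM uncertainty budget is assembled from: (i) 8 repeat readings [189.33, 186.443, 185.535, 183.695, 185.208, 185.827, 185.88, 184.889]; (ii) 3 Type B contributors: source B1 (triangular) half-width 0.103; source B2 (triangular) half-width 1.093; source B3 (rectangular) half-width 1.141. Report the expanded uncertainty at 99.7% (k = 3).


mean = (189.33 + 186.443 + 185.535 + 183.695 + 185.208 + 185.827 + 185.88 + 184.889) / 8 = 185.850875
s = sqrt(sum((x - mean)^2)/(n-1)) = 1.6275489
u_A = s / sqrt(n) = 1.6275489 / sqrt(8) = 0.57542543
u_B1 = 0.103 / sqrt(6) = 0.042049574
u_B2 = 1.093 / sqrt(6) = 0.44621538
u_B3 = 1.141 / sqrt(3) = 0.65875666
uc = sqrt(0.57542543^2 + 0.042049574^2 + 0.44621538^2 + 0.65875666^2) = 0.98282811
U = k * uc = 3 * 0.98282811
U = 2.9485

2.9485


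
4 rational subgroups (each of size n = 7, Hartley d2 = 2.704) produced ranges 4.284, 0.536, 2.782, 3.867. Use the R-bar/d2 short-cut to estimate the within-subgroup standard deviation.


R_bar = (4.284 + 0.536 + 2.782 + 3.867) / 4
R_bar = 11.469 / 4 = 2.86725
sigma_hat = R_bar / d2 = 2.86725 / 2.704 = 1.0604

1.0604


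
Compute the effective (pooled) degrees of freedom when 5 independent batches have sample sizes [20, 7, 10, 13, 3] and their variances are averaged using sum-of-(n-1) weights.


nu = sum_i (n_i - 1)
nu = ((20 - 1) + (7 - 1) + (10 - 1) + (13 - 1) + (3 - 1))
nu = 19 + 6 + 9 + 12 + 2
nu = 48

48


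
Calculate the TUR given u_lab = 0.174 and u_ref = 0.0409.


TUR = u_lab / u_ref
= 0.174 / 0.0409
= 4.2543

4.2543


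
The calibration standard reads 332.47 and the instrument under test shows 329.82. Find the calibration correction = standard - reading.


Correction = standard - reading
= 332.47 - 329.82
= 2.6500

2.6500


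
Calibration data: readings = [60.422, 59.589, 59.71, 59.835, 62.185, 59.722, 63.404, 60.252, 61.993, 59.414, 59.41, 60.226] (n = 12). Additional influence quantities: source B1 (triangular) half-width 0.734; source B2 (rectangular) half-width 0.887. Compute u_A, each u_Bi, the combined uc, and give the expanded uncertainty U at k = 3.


mean = (60.422 + 59.589 + 59.71 + 59.835 + 62.185 + 59.722 + 63.404 + 60.252 + 61.993 + 59.414 + 59.41 + 60.226) / 12 = 60.5135
s = sqrt(sum((x - mean)^2)/(n-1)) = 1.2972346
u_A = s / sqrt(n) = 1.2972346 / sqrt(12) = 0.37447937
u_B1 = 0.734 / sqrt(6) = 0.29965425
u_B2 = 0.887 / sqrt(3) = 0.51210969
uc = sqrt(0.37447937^2 + 0.29965425^2 + 0.51210969^2) = 0.70162939
U = k * uc = 3 * 0.70162939
U = 2.1049

2.1049
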